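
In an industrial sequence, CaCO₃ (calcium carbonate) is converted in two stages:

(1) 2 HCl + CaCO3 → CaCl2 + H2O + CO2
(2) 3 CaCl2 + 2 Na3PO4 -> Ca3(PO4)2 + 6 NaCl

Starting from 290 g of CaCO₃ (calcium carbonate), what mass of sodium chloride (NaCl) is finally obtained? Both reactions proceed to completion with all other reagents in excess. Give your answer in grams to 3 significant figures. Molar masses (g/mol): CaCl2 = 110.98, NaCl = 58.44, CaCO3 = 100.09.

339 g

n(CaCO3) = 290.0 / 100.09 = 2.897 mol.
Step 1 gives a 1:1 ratio of CaCO3 to CaCl2, so n(CaCl2) = 2.897 mol.
In step 2 the CaCl2:NaCl ratio is 3:6, so n(NaCl) = 5.795 mol.
Mass of NaCl = 5.795 × 58.44 = 338.6 g.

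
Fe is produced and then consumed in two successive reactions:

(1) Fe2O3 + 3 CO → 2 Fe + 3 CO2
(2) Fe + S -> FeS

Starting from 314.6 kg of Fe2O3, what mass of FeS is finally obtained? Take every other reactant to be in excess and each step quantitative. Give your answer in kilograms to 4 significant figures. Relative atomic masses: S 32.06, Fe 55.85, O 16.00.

M(Fe2O3) = 2(55.85) + 3(16.00) = 159.70 g/mol.
M(FeS) = 55.85 + 32.06 = 87.91 g/mol.
314.6 kg = 314600 g.
n(Fe2O3) = 314600 / 159.70 = 1969.9 mol.
Step 1 gives a 1:2 ratio of Fe2O3 to Fe, so n(Fe) = 3939.9 mol.
In step 2 the Fe:FeS ratio is 1:1, so n(FeS) = 3939.9 mol.
Mass of FeS = 3939.9 × 87.91 = 346360 g = 346.4 kg.

346.4 kg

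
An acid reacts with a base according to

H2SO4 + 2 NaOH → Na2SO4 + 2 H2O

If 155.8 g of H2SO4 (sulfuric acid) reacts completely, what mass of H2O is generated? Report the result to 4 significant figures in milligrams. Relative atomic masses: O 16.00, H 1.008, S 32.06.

M(H2SO4) = 2(1.008) + 32.06 + 4(16.00) = 98.076 g/mol.
M(H2O) = 2(1.008) + 16.00 = 18.016 g/mol.
n(H2SO4) = 155.80 g / 98.076 g/mol = 1.5886 mol.
From the equation the H2SO4:H2O mole ratio is 1:2, so n(H2O) = 1.5886 × 2/1 = 3.1771 mol.
Mass of H2O = 3.1771 mol × 18.016 g/mol = 57.239 g.
Converting to mg: 57.239 g = 57240 mg.

57240 mg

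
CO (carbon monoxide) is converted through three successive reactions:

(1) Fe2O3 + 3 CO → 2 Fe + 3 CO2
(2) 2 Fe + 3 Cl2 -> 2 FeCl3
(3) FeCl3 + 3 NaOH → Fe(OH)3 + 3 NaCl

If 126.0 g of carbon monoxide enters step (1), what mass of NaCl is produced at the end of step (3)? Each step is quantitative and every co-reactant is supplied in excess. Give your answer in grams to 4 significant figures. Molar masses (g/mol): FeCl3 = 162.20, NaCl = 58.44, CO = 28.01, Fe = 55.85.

525.8 g

n(CO) = 126.0 / 28.01 = 4.4984 mol.
Reaction (1): CO→Fe ratio 3:2 ⇒ n(Fe) = 2.9989 mol.
Reaction (2): Fe→FeCl3 ratio 2:2 ⇒ n(FeCl3) = 2.9989 mol.
Reaction (3): FeCl3→NaCl ratio 1:3 ⇒ n(NaCl) = 8.9968 mol.
Mass of NaCl = 8.9968 × 58.44 = 525.77 g.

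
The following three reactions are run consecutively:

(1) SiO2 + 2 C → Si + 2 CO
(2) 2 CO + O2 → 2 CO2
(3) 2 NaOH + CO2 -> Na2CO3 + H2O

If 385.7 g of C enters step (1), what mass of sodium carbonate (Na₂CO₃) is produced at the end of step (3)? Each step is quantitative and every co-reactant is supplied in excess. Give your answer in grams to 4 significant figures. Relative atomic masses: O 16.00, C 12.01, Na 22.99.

M(C) = 12.01 g/mol.
M(Na2CO3) = 2(22.99) + 12.01 + 3(16.00) = 105.99 g/mol.
n(C) = 385.7 / 12.01 = 32.115 mol.
Reaction (1): C→CO ratio 2:2 ⇒ n(CO) = 32.115 mol.
Reaction (2): CO→CO2 ratio 2:2 ⇒ n(CO2) = 32.115 mol.
Reaction (3): CO2→Na2CO3 ratio 1:1 ⇒ n(Na2CO3) = 32.115 mol.
Mass of Na2CO3 = 32.115 × 105.99 = 3403.9 g.

3404 g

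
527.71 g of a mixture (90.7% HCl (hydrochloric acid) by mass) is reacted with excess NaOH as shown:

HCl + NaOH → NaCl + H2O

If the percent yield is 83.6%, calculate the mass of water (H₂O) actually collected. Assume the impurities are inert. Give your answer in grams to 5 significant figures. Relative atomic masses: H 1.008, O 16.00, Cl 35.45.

Pure HCl available = 527.71 g × 0.907 = 478.633 g.
M(HCl) = 1.008 + 35.45 = 36.458 g/mol.
M(H2O) = 2(1.008) + 16.00 = 18.016 g/mol.
n(HCl) = 478.633 g / 36.458 g/mol = 13.1283 mol.
From the equation the HCl:H2O mole ratio is 1:1, so n(H2O) = 13.1283 × 1/1 = 13.1283 mol.
Mass of H2O = 13.1283 mol × 18.016 g/mol = 236.520 g.
Actual mass collected = 236.520 g × 0.836 = 197.731 g.

197.73 g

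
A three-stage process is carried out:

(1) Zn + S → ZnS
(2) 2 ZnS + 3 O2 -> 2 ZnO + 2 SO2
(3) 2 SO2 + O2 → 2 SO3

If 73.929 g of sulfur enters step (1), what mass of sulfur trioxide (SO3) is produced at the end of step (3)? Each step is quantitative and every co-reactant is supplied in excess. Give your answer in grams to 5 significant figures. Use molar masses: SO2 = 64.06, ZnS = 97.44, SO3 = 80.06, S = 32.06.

184.61 g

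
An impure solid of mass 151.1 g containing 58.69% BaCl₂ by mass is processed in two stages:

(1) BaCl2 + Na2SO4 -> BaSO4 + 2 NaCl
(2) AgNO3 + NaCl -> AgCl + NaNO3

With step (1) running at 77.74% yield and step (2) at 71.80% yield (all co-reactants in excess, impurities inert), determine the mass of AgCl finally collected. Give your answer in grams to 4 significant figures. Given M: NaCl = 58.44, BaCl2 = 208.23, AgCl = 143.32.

Pure BaCl2 = 151.1 × 0.5869 = 88.681 g.
n(BaCl2) = 88.681 / 208.23 = 0.42588 mol.
Step 1 (BaCl2:NaCl = 1:2): theoretical n(NaCl) = 0.85176 mol; at 77.74% yield, n(NaCl) = 0.66216 mol.
Step 2 (NaCl:AgCl = 1:1): theoretical n(AgCl) = 0.66216 mol, so theoretical mass = 0.66216 × 143.32 = 94.900 g.
At 71.80% yield, actual mass of AgCl = 94.900 × 0.7180 = 68.138 g.

68.14 g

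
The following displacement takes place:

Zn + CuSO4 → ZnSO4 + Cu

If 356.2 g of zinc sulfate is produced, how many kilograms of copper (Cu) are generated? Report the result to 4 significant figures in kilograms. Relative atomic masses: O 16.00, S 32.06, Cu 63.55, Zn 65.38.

M(ZnSO4) = 65.38 + 32.06 + 4(16.00) = 161.44 g/mol.
M(Cu) = 63.55 g/mol.
n(ZnSO4) = 356.20 g / 161.44 g/mol = 2.2064 mol.
From the equation the ZnSO4:Cu mole ratio is 1:1, so n(Cu) = 2.2064 × 1/1 = 2.2064 mol.
Mass of Cu = 2.2064 mol × 63.55 g/mol = 140.22 g.
Converting to kg: 140.22 g = 0.1402 kg.

0.1402 kg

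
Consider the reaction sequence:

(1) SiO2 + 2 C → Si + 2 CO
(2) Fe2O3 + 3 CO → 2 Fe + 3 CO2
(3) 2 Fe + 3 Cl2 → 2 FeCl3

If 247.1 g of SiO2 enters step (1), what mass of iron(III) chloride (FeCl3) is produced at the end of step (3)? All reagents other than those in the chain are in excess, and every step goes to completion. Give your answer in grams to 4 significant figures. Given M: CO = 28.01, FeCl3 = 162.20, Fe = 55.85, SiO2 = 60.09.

889.3 g

n(SiO2) = 247.1 / 60.09 = 4.1122 mol.
Reaction (1): SiO2→CO ratio 1:2 ⇒ n(CO) = 8.2243 mol.
Reaction (2): CO→Fe ratio 3:2 ⇒ n(Fe) = 5.4829 mol.
Reaction (3): Fe→FeCl3 ratio 2:2 ⇒ n(FeCl3) = 5.4829 mol.
Mass of FeCl3 = 5.4829 × 162.20 = 889.32 g.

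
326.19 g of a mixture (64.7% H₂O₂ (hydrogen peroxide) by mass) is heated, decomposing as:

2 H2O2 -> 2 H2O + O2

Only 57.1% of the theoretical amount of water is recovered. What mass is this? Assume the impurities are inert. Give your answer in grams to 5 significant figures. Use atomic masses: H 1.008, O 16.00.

63.824 g

Pure H2O2 available = 326.19 g × 0.647 = 211.045 g.
M(H2O2) = 2(1.008) + 2(16.00) = 34.016 g/mol.
M(H2O) = 2(1.008) + 16.00 = 18.016 g/mol.
n(H2O2) = 211.045 g / 34.016 g/mol = 6.20428 mol.
From the equation the H2O2:H2O mole ratio is 2:2, so n(H2O) = 6.20428 × 2/2 = 6.20428 mol.
Mass of H2O = 6.20428 mol × 18.016 g/mol = 111.776 g.
Actual mass collected = 111.776 g × 0.571 = 63.8243 g.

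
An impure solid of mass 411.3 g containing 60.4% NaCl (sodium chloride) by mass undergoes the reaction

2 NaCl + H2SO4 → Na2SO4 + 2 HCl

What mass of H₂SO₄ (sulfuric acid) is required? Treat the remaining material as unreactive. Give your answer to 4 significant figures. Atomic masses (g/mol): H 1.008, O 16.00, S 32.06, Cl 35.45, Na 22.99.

Mass of pure NaCl = 411.3 g × 0.604 = 248.43 g.
M(NaCl) = 22.99 + 35.45 = 58.44 g/mol.
M(H2SO4) = 2(1.008) + 32.06 + 4(16.00) = 98.076 g/mol.
n(NaCl) = 248.43 g / 58.44 g/mol = 4.2509 mol.
From the equation the NaCl:H2SO4 mole ratio is 2:1, so n(H2SO4) = 4.2509 × 1/2 = 2.1255 mol.
Mass of H2SO4 = 2.1255 mol × 98.076 g/mol = 208.46 g.

208.5 g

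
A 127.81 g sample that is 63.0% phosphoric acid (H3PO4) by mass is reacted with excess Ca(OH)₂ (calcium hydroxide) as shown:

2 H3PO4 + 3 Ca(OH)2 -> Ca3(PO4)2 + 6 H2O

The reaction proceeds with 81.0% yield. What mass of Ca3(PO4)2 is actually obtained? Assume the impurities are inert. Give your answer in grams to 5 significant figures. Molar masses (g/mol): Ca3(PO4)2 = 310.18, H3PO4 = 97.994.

Pure H3PO4 available = 127.81 g × 0.630 = 80.5203 g.
n(H3PO4) = 80.5203 g / 97.994 g/mol = 0.821686 mol.
From the equation the H3PO4:Ca3(PO4)2 mole ratio is 2:1, so n(Ca3(PO4)2) = 0.821686 × 1/2 = 0.410843 mol.
Mass of Ca3(PO4)2 = 0.410843 mol × 310.18 g/mol = 127.435 g.
Actual mass collected = 127.435 g × 0.810 = 103.223 g.

103.22 g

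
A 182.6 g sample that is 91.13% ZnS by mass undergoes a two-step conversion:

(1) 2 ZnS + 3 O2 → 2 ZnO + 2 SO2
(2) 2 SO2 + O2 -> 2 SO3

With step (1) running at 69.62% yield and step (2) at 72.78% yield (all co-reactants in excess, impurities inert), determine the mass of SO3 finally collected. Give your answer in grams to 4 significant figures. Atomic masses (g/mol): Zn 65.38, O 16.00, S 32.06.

69.28 g

Pure ZnS = 182.6 × 0.9113 = 166.40 g.
M(ZnS) = 65.38 + 32.06 = 97.44 g/mol.
M(SO3) = 32.06 + 3(16.00) = 80.06 g/mol.
n(ZnS) = 166.40 / 97.44 = 1.7078 mol.
Step 1 (ZnS:SO2 = 2:2): theoretical n(SO2) = 1.7078 mol; at 69.62% yield, n(SO2) = 1.1889 mol.
Step 2 (SO2:SO3 = 2:2): theoretical n(SO3) = 1.1889 mol, so theoretical mass = 1.1889 × 80.06 = 95.186 g.
At 72.78% yield, actual mass of SO3 = 95.186 × 0.7278 = 69.277 g.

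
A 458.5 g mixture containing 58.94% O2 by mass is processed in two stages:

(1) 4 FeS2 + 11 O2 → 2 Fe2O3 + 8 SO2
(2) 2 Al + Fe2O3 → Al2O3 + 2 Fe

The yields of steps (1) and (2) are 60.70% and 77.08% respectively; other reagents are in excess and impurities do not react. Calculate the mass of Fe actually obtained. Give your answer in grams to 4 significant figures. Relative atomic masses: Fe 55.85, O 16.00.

80.25 g

Pure O2 = 458.5 × 0.5894 = 270.24 g.
M(O2) = 2(16.00) = 32.00 g/mol.
M(Fe) = 55.85 g/mol.
n(O2) = 270.24 / 32.00 = 8.4450 mol.
Step 1 (O2:Fe2O3 = 11:2): theoretical n(Fe2O3) = 1.5355 mol; at 60.70% yield, n(Fe2O3) = 0.93202 mol.
Step 2 (Fe2O3:Fe = 1:2): theoretical n(Fe) = 1.8640 mol, so theoretical mass = 1.8640 × 55.85 = 104.11 g.
At 77.08% yield, actual mass of Fe = 104.11 × 0.7708 = 80.245 g.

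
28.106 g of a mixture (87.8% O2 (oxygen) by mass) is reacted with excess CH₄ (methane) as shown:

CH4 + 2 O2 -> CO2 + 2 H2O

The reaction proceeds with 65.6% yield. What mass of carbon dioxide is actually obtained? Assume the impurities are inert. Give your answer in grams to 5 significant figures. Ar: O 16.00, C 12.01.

Pure O2 available = 28.106 g × 0.878 = 24.6771 g.
M(O2) = 2(16.00) = 32.00 g/mol.
M(CO2) = 12.01 + 2(16.00) = 44.01 g/mol.
n(O2) = 24.6771 g / 32.00 g/mol = 0.771158 mol.
From the equation the O2:CO2 mole ratio is 2:1, so n(CO2) = 0.771158 × 1/2 = 0.385579 mol.
Mass of CO2 = 0.385579 mol × 44.01 g/mol = 16.9693 g.
Actual mass collected = 16.9693 g × 0.656 = 11.1319 g.

11.132 g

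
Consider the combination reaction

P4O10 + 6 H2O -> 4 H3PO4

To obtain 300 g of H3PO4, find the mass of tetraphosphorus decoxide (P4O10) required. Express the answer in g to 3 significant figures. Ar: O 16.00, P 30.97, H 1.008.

M(H3PO4) = 3(1.008) + 30.97 + 4(16.00) = 97.994 g/mol.
M(P4O10) = 4(30.97) + 10(16.00) = 283.88 g/mol.
n(H3PO4) = 300.0 g / 97.994 g/mol = 3.061 mol.
From the equation the H3PO4:P4O10 mole ratio is 4:1, so n(P4O10) = 3.061 × 1/4 = 0.7654 mol.
Mass of P4O10 = 0.7654 mol × 283.88 g/mol = 217.3 g.

217 g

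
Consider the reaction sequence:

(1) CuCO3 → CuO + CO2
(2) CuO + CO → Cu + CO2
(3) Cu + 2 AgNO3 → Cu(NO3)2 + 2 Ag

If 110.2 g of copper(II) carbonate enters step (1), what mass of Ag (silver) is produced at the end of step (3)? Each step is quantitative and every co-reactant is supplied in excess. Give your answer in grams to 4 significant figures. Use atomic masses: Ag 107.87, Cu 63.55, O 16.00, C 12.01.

192.4 g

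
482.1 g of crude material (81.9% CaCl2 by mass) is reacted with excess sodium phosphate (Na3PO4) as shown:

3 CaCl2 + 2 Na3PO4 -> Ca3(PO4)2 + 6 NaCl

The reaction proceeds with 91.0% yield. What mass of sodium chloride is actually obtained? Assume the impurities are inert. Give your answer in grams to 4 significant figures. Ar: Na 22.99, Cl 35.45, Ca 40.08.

Pure CaCl2 available = 482.1 g × 0.819 = 394.84 g.
M(CaCl2) = 40.08 + 2(35.45) = 110.98 g/mol.
M(NaCl) = 22.99 + 35.45 = 58.44 g/mol.
n(CaCl2) = 394.84 g / 110.98 g/mol = 3.5578 mol.
From the equation the CaCl2:NaCl mole ratio is 3:6, so n(NaCl) = 3.5578 × 6/3 = 7.1155 mol.
Mass of NaCl = 7.1155 mol × 58.44 g/mol = 415.83 g.
Actual mass collected = 415.83 g × 0.910 = 378.41 g.

378.4 g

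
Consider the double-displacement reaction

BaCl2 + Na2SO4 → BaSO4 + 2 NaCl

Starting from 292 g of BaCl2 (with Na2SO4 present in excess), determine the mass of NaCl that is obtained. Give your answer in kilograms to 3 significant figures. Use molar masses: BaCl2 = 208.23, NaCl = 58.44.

0.164 kg

n(BaCl2) = 292.0 g / 208.23 g/mol = 1.402 mol.
From the equation the BaCl2:NaCl mole ratio is 1:2, so n(NaCl) = 1.402 × 2/1 = 2.805 mol.
Mass of NaCl = 2.805 mol × 58.44 g/mol = 163.9 g.
Converting to kg: 163.9 g = 0.164 kg.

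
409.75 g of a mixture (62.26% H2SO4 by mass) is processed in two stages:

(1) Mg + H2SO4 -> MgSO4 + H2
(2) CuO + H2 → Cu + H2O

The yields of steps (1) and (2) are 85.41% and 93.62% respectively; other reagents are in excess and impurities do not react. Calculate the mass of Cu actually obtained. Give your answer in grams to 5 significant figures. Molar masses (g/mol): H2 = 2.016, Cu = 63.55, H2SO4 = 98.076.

132.18 g

Pure H2SO4 = 409.75 × 0.6226 = 255.110 g.
n(H2SO4) = 255.110 / 98.076 = 2.60115 mol.
Step 1 (H2SO4:H2 = 1:1): theoretical n(H2) = 2.60115 mol; at 85.41% yield, n(H2) = 2.22164 mol.
Step 2 (H2:Cu = 1:1): theoretical n(Cu) = 2.22164 mol, so theoretical mass = 2.22164 × 63.55 = 141.185 g.
At 93.62% yield, actual mass of Cu = 141.185 × 0.9362 = 132.178 g.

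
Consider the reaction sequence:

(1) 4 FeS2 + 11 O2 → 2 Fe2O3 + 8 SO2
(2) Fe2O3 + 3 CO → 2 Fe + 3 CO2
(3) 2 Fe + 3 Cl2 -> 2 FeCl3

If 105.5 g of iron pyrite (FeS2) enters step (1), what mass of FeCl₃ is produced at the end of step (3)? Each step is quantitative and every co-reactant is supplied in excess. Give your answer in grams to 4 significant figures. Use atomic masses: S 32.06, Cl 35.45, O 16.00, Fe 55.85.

M(FeS2) = 55.85 + 2(32.06) = 119.97 g/mol.
M(FeCl3) = 55.85 + 3(35.45) = 162.20 g/mol.
n(FeS2) = 105.5 / 119.97 = 0.87939 mol.
Reaction (1): FeS2→Fe2O3 ratio 4:2 ⇒ n(Fe2O3) = 0.43969 mol.
Reaction (2): Fe2O3→Fe ratio 1:2 ⇒ n(Fe) = 0.87939 mol.
Reaction (3): Fe→FeCl3 ratio 2:2 ⇒ n(FeCl3) = 0.87939 mol.
Mass of FeCl3 = 0.87939 × 162.20 = 142.64 g.

142.6 g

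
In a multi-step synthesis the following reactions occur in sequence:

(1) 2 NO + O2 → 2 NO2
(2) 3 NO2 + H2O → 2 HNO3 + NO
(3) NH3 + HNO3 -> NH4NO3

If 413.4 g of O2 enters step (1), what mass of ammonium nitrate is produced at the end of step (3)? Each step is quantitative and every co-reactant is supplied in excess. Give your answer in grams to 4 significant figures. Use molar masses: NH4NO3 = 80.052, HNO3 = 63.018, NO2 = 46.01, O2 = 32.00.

n(O2) = 413.4 / 32.00 = 12.919 mol.
Reaction (1): O2→NO2 ratio 1:2 ⇒ n(NO2) = 25.837 mol.
Reaction (2): NO2→HNO3 ratio 3:2 ⇒ n(HNO3) = 17.225 mol.
Reaction (3): HNO3→NH4NO3 ratio 1:1 ⇒ n(NH4NO3) = 17.225 mol.
Mass of NH4NO3 = 17.225 × 80.052 = 1378.9 g.

1379 g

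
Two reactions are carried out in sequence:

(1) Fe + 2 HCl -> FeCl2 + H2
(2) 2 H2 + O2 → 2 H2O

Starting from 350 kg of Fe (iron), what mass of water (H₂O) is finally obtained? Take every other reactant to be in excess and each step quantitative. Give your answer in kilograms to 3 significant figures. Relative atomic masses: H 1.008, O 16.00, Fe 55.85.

113 kg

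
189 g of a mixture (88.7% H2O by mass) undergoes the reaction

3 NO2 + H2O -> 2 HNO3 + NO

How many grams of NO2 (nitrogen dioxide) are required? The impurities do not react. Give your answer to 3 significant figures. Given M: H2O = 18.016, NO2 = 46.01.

1280 g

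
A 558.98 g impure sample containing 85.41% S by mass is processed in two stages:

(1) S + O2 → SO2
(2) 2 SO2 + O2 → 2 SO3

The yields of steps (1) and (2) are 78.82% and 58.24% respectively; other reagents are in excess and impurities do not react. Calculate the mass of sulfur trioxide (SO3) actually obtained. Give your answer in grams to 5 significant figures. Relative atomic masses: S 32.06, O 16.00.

Pure S = 558.98 × 0.8541 = 477.425 g.
M(S) = 32.06 g/mol.
M(SO3) = 32.06 + 3(16.00) = 80.06 g/mol.
n(S) = 477.425 / 32.06 = 14.8916 mol.
Step 1 (S:SO2 = 1:1): theoretical n(SO2) = 14.8916 mol; at 78.82% yield, n(SO2) = 11.7376 mol.
Step 2 (SO2:SO3 = 2:2): theoretical n(SO3) = 11.7376 mol, so theoretical mass = 11.7376 × 80.06 = 939.709 g.
At 58.24% yield, actual mass of SO3 = 939.709 × 0.5824 = 547.287 g.

547.29 g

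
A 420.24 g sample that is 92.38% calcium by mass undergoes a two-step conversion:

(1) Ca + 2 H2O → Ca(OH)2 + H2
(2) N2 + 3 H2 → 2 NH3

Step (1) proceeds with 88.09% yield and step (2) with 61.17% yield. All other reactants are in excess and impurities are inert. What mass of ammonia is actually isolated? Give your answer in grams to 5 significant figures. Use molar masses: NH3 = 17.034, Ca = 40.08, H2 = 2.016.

59.270 g

Pure Ca = 420.24 × 0.9238 = 388.218 g.
n(Ca) = 388.218 / 40.08 = 9.68607 mol.
Step 1 (Ca:H2 = 1:1): theoretical n(H2) = 9.68607 mol; at 88.09% yield, n(H2) = 8.53246 mol.
Step 2 (H2:NH3 = 3:2): theoretical n(NH3) = 5.68831 mol, so theoretical mass = 5.68831 × 17.034 = 96.8946 g.
At 61.17% yield, actual mass of NH3 = 96.8946 × 0.6117 = 59.2704 g.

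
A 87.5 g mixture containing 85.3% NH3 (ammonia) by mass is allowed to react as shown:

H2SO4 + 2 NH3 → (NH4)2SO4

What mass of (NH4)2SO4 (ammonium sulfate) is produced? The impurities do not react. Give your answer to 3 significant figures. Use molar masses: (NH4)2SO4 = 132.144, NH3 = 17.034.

290 g

Mass of pure NH3 = 87.5 g × 0.853 = 74.64 g.
n(NH3) = 74.64 g / 17.034 g/mol = 4.382 mol.
From the equation the NH3:(NH4)2SO4 mole ratio is 2:1, so n((NH4)2SO4) = 4.382 × 1/2 = 2.191 mol.
Mass of (NH4)2SO4 = 2.191 mol × 132.144 g/mol = 289.5 g.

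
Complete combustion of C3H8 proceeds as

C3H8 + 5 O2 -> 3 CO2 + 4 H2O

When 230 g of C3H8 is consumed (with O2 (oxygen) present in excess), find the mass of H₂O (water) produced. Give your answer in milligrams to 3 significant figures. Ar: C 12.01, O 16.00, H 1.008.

376000 mg

M(C3H8) = 3(12.01) + 8(1.008) = 44.094 g/mol.
M(H2O) = 2(1.008) + 16.00 = 18.016 g/mol.
n(C3H8) = 230.0 g / 44.094 g/mol = 5.216 mol.
From the equation the C3H8:H2O mole ratio is 1:4, so n(H2O) = 5.216 × 4/1 = 20.86 mol.
Mass of H2O = 20.86 mol × 18.016 g/mol = 375.9 g.
Converting to mg: 375.9 g = 376000 mg.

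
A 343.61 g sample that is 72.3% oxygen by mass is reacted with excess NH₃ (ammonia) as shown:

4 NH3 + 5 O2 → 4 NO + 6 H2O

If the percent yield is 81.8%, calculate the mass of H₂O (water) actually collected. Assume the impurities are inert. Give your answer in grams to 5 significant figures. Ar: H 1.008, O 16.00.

Pure O2 available = 343.61 g × 0.723 = 248.430 g.
M(O2) = 2(16.00) = 32.00 g/mol.
M(H2O) = 2(1.008) + 16.00 = 18.016 g/mol.
n(O2) = 248.430 g / 32.00 g/mol = 7.76344 mol.
From the equation the O2:H2O mole ratio is 5:6, so n(H2O) = 7.76344 × 6/5 = 9.31613 mol.
Mass of H2O = 9.31613 mol × 18.016 g/mol = 167.839 g.
Actual mass collected = 167.839 g × 0.818 = 137.293 g.

137.29 g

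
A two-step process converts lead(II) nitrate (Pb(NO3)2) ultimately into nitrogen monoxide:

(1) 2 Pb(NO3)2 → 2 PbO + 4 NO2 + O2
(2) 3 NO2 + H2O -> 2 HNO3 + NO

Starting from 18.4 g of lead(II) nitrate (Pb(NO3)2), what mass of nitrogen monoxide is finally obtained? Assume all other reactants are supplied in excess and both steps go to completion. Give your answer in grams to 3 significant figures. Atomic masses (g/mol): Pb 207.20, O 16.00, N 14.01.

M(Pb(NO3)2) = 207.20 + 2(14.01) + 6(16.00) = 331.22 g/mol.
M(NO) = 14.01 + 16.00 = 30.01 g/mol.
n(Pb(NO3)2) = 18.40 / 331.22 = 0.05555 mol.
Step 1 gives a 2:4 ratio of Pb(NO3)2 to NO2, so n(NO2) = 0.1111 mol.
In step 2 the NO2:NO ratio is 3:1, so n(NO) = 0.03703 mol.
Mass of NO = 0.03703 × 30.01 = 1.111 g.

1.11 g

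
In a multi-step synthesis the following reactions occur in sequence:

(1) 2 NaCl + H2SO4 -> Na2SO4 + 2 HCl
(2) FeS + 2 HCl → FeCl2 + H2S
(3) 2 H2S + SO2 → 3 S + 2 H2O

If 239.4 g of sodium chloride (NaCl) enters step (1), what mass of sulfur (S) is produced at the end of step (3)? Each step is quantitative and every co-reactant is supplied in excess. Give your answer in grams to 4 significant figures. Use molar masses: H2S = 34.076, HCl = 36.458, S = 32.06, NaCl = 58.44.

n(NaCl) = 239.4 / 58.44 = 4.0965 mol.
Reaction (1): NaCl→HCl ratio 2:2 ⇒ n(HCl) = 4.0965 mol.
Reaction (2): HCl→H2S ratio 2:1 ⇒ n(H2S) = 2.0483 mol.
Reaction (3): H2S→S ratio 2:3 ⇒ n(S) = 3.0724 mol.
Mass of S = 3.0724 × 32.06 = 98.501 g.

98.50 g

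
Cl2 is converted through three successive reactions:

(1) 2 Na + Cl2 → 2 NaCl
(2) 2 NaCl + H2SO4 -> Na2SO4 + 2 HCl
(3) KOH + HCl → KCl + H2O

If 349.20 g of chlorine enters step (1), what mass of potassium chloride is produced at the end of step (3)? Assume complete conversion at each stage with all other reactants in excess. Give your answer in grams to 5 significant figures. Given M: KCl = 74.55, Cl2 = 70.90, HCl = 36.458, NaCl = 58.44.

n(Cl2) = 349.20 / 70.90 = 4.92525 mol.
Reaction (1): Cl2→NaCl ratio 1:2 ⇒ n(NaCl) = 9.85049 mol.
Reaction (2): NaCl→HCl ratio 2:2 ⇒ n(HCl) = 9.85049 mol.
Reaction (3): HCl→KCl ratio 1:1 ⇒ n(KCl) = 9.85049 mol.
Mass of KCl = 9.85049 × 74.55 = 734.354 g.

734.35 g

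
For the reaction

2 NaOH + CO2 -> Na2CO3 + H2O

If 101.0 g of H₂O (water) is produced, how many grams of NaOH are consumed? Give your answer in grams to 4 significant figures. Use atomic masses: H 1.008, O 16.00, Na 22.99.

448.5 g

M(H2O) = 2(1.008) + 16.00 = 18.016 g/mol.
M(NaOH) = 22.99 + 16.00 + 1.008 = 39.998 g/mol.
n(H2O) = 101.00 g / 18.016 g/mol = 5.6061 mol.
From the equation the H2O:NaOH mole ratio is 1:2, so n(NaOH) = 5.6061 × 2/1 = 11.212 mol.
Mass of NaOH = 11.212 mol × 39.998 g/mol = 448.47 g.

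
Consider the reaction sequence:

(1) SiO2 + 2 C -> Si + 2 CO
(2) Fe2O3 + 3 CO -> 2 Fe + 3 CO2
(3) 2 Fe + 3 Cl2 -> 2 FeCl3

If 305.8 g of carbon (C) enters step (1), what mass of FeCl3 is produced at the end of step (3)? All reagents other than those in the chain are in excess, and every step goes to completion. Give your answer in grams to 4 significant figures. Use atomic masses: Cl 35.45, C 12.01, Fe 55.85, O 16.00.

M(C) = 12.01 g/mol.
M(FeCl3) = 55.85 + 3(35.45) = 162.20 g/mol.
n(C) = 305.8 / 12.01 = 25.462 mol.
Reaction (1): C→CO ratio 2:2 ⇒ n(CO) = 25.462 mol.
Reaction (2): CO→Fe ratio 3:2 ⇒ n(Fe) = 16.975 mol.
Reaction (3): Fe→FeCl3 ratio 2:2 ⇒ n(FeCl3) = 16.975 mol.
Mass of FeCl3 = 16.975 × 162.20 = 2753.3 g.

2753 g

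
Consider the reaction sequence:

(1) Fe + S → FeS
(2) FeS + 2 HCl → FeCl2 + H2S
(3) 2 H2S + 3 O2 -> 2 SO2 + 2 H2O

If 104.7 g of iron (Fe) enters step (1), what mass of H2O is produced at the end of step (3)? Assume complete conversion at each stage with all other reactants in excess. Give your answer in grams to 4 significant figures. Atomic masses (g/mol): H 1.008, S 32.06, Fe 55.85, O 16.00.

M(Fe) = 55.85 g/mol.
M(H2O) = 2(1.008) + 16.00 = 18.016 g/mol.
n(Fe) = 104.7 / 55.85 = 1.8747 mol.
Reaction (1): Fe→FeS ratio 1:1 ⇒ n(FeS) = 1.8747 mol.
Reaction (2): FeS→H2S ratio 1:1 ⇒ n(H2S) = 1.8747 mol.
Reaction (3): H2S→H2O ratio 2:2 ⇒ n(H2O) = 1.8747 mol.
Mass of H2O = 1.8747 × 18.016 = 33.774 g.

33.77 g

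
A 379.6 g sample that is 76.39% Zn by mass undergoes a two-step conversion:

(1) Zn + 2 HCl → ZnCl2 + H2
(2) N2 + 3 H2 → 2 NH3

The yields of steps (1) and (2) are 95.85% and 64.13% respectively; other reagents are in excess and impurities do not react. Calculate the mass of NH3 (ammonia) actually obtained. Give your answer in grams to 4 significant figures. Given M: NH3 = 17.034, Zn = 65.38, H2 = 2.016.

Pure Zn = 379.6 × 0.7639 = 289.98 g.
n(Zn) = 289.98 / 65.38 = 4.4352 mol.
Step 1 (Zn:H2 = 1:1): theoretical n(H2) = 4.4352 mol; at 95.85% yield, n(H2) = 4.2512 mol.
Step 2 (H2:NH3 = 3:2): theoretical n(NH3) = 2.8341 mol, so theoretical mass = 2.8341 × 17.034 = 48.276 g.
At 64.13% yield, actual mass of NH3 = 48.276 × 0.6413 = 30.960 g.

30.96 g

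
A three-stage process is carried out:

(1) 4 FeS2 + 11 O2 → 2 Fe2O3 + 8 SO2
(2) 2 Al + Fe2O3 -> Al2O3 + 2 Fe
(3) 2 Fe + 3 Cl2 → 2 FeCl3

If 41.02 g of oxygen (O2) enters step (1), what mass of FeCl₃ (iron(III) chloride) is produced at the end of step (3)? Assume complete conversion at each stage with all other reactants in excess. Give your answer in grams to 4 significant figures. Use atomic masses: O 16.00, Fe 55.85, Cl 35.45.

75.61 g

M(O2) = 2(16.00) = 32.00 g/mol.
M(FeCl3) = 55.85 + 3(35.45) = 162.20 g/mol.
n(O2) = 41.02 / 32.00 = 1.2819 mol.
Reaction (1): O2→Fe2O3 ratio 11:2 ⇒ n(Fe2O3) = 0.23307 mol.
Reaction (2): Fe2O3→Fe ratio 1:2 ⇒ n(Fe) = 0.46614 mol.
Reaction (3): Fe→FeCl3 ratio 2:2 ⇒ n(FeCl3) = 0.46614 mol.
Mass of FeCl3 = 0.46614 × 162.20 = 75.607 g.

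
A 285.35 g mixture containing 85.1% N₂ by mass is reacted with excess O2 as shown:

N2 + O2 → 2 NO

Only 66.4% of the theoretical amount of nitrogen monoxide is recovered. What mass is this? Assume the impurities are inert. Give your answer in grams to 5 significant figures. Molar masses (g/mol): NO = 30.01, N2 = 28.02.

345.38 g

Pure N2 available = 285.35 g × 0.851 = 242.833 g.
n(N2) = 242.833 g / 28.02 g/mol = 8.66641 mol.
From the equation the N2:NO mole ratio is 1:2, so n(NO) = 8.66641 × 2/1 = 17.3328 mol.
Mass of NO = 17.3328 mol × 30.01 g/mol = 520.158 g.
Actual mass collected = 520.158 g × 0.664 = 345.385 g.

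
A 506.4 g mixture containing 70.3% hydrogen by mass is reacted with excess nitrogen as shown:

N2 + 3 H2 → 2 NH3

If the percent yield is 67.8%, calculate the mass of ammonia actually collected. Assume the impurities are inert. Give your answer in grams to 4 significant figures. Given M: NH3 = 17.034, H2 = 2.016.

Pure H2 available = 506.4 g × 0.703 = 356.00 g.
n(H2) = 356.00 g / 2.016 g/mol = 176.59 mol.
From the equation the H2:NH3 mole ratio is 3:2, so n(NH3) = 176.59 × 2/3 = 117.72 mol.
Mass of NH3 = 117.72 mol × 17.034 g/mol = 2005.3 g.
Actual mass collected = 2005.3 g × 0.678 = 1359.6 g.

1360 g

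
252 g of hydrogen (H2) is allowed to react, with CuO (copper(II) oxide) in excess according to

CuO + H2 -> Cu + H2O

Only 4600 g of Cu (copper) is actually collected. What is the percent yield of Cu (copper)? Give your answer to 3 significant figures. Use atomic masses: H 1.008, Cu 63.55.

M(H2) = 2(1.008) = 2.016 g/mol.
M(Cu) = 63.55 g/mol.
n(H2) = 252.0 g / 2.016 g/mol = 125.0 mol.
From the equation the H2:Cu mole ratio is 1:1, so n(Cu) = 125.0 × 1/1 = 125.0 mol.
Mass of Cu = 125.0 mol × 63.55 g/mol = 7944 g.
This is the theoretical yield. Percent yield = 4600 g / 7944 g × 100% = 57.91%.

57.9 %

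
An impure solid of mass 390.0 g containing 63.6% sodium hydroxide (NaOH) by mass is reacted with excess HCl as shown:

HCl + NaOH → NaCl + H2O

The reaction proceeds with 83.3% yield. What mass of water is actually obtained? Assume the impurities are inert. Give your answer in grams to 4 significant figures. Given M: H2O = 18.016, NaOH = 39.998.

Pure NaOH available = 390.0 g × 0.636 = 248.04 g.
n(NaOH) = 248.04 g / 39.998 g/mol = 6.2013 mol.
From the equation the NaOH:H2O mole ratio is 1:1, so n(H2O) = 6.2013 × 1/1 = 6.2013 mol.
Mass of H2O = 6.2013 mol × 18.016 g/mol = 111.72 g.
Actual mass collected = 111.72 g × 0.833 = 93.065 g.

93.07 g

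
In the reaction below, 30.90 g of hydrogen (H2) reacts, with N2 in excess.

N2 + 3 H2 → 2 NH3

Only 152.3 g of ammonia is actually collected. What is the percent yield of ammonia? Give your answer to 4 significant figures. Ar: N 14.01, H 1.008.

87.50 %

M(H2) = 2(1.008) = 2.016 g/mol.
M(NH3) = 14.01 + 3(1.008) = 17.034 g/mol.
n(H2) = 30.900 g / 2.016 g/mol = 15.327 mol.
From the equation the H2:NH3 mole ratio is 3:2, so n(NH3) = 15.327 × 2/3 = 10.218 mol.
Mass of NH3 = 10.218 mol × 17.034 g/mol = 174.06 g.
This is the theoretical yield. Percent yield = 152.3 g / 174.06 g × 100% = 87.500%.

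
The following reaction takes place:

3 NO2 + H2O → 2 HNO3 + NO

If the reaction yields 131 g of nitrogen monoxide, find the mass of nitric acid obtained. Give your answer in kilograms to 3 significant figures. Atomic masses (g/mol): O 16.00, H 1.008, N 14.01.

0.550 kg

M(NO) = 14.01 + 16.00 = 30.01 g/mol.
M(HNO3) = 1.008 + 14.01 + 3(16.00) = 63.018 g/mol.
n(NO) = 131.0 g / 30.01 g/mol = 4.365 mol.
From the equation the NO:HNO3 mole ratio is 1:2, so n(HNO3) = 4.365 × 2/1 = 8.730 mol.
Mass of HNO3 = 8.730 mol × 63.018 g/mol = 550.2 g.
Converting to kg: 550.2 g = 0.550 kg.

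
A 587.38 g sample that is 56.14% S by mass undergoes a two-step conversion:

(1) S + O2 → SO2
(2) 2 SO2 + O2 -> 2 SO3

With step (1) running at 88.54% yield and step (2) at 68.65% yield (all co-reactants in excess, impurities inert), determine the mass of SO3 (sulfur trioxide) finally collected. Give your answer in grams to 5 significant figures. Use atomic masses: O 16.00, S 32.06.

500.52 g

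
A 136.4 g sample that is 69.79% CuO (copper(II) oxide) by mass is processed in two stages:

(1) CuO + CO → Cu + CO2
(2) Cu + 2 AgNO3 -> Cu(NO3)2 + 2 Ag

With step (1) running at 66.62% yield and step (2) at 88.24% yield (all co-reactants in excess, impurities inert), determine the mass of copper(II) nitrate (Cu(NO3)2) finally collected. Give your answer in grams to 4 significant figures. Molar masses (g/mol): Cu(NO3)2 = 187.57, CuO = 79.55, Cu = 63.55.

131.9 g

Pure CuO = 136.4 × 0.6979 = 95.194 g.
n(CuO) = 95.194 / 79.55 = 1.1967 mol.
Step 1 (CuO:Cu = 1:1): theoretical n(Cu) = 1.1967 mol; at 66.62% yield, n(Cu) = 0.79721 mol.
Step 2 (Cu:Cu(NO3)2 = 1:1): theoretical n(Cu(NO3)2) = 0.79721 mol, so theoretical mass = 0.79721 × 187.57 = 149.53 g.
At 88.24% yield, actual mass of Cu(NO3)2 = 149.53 × 0.8824 = 131.95 g.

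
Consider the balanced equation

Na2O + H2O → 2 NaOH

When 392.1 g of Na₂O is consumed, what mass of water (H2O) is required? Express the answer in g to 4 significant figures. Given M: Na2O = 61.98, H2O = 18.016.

n(Na2O) = 392.10 g / 61.98 g/mol = 6.3262 mol.
From the equation the Na2O:H2O mole ratio is 1:1, so n(H2O) = 6.3262 × 1/1 = 6.3262 mol.
Mass of H2O = 6.3262 mol × 18.016 g/mol = 113.97 g.

114.0 g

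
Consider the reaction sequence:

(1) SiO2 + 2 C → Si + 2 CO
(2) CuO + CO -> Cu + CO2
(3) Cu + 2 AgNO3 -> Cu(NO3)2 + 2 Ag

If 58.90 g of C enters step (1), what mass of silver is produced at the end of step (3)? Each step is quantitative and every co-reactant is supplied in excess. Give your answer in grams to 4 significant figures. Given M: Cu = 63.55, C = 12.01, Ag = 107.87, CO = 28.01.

1058 g

n(C) = 58.90 / 12.01 = 4.9042 mol.
Reaction (1): C→CO ratio 2:2 ⇒ n(CO) = 4.9042 mol.
Reaction (2): CO→Cu ratio 1:1 ⇒ n(Cu) = 4.9042 mol.
Reaction (3): Cu→Ag ratio 1:2 ⇒ n(Ag) = 9.8085 mol.
Mass of Ag = 9.8085 × 107.87 = 1058.0 g.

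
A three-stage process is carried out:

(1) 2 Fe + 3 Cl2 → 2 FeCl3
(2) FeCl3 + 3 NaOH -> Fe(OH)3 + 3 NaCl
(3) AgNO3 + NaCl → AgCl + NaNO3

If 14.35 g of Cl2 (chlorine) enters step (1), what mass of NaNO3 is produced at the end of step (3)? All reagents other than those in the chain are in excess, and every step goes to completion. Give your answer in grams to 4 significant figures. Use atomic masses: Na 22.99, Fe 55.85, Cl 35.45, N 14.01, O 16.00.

M(Cl2) = 2(35.45) = 70.90 g/mol.
M(NaNO3) = 22.99 + 14.01 + 3(16.00) = 85.00 g/mol.
n(Cl2) = 14.35 / 70.90 = 0.20240 mol.
Reaction (1): Cl2→FeCl3 ratio 3:2 ⇒ n(FeCl3) = 0.13493 mol.
Reaction (2): FeCl3→NaCl ratio 1:3 ⇒ n(NaCl) = 0.40480 mol.
Reaction (3): NaCl→NaNO3 ratio 1:1 ⇒ n(NaNO3) = 0.40480 mol.
Mass of NaNO3 = 0.40480 × 85.00 = 34.408 g.

34.41 g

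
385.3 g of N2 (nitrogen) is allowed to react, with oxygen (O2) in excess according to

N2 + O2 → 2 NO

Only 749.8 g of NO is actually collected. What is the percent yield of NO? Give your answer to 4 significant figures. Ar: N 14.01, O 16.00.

M(N2) = 2(14.01) = 28.02 g/mol.
M(NO) = 14.01 + 16.00 = 30.01 g/mol.
n(N2) = 385.30 g / 28.02 g/mol = 13.751 mol.
From the equation the N2:NO mole ratio is 1:2, so n(NO) = 13.751 × 2/1 = 27.502 mol.
Mass of NO = 27.502 mol × 30.01 g/mol = 825.33 g.
This is the theoretical yield. Percent yield = 749.8 g / 825.33 g × 100% = 90.849%.

90.85 %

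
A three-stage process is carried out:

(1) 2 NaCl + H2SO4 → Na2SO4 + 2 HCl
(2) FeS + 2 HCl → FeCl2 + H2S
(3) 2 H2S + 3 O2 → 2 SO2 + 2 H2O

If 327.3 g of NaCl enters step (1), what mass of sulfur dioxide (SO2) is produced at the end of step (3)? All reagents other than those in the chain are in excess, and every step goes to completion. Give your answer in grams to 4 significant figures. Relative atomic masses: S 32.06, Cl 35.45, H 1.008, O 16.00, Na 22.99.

M(NaCl) = 22.99 + 35.45 = 58.44 g/mol.
M(SO2) = 32.06 + 2(16.00) = 64.06 g/mol.
n(NaCl) = 327.3 / 58.44 = 5.6006 mol.
Reaction (1): NaCl→HCl ratio 2:2 ⇒ n(HCl) = 5.6006 mol.
Reaction (2): HCl→H2S ratio 2:1 ⇒ n(H2S) = 2.8003 mol.
Reaction (3): H2S→SO2 ratio 2:2 ⇒ n(SO2) = 2.8003 mol.
Mass of SO2 = 2.8003 × 64.06 = 179.39 g.

179.4 g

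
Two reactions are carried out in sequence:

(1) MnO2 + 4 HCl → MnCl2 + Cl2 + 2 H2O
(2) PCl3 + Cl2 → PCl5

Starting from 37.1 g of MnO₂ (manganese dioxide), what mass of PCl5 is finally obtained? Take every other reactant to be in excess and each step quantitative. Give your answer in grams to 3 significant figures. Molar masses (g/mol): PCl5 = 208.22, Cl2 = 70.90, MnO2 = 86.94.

88.9 g

n(MnO2) = 37.10 / 86.94 = 0.4267 mol.
Step 1 gives a 1:1 ratio of MnO2 to Cl2, so n(Cl2) = 0.4267 mol.
In step 2 the Cl2:PCl5 ratio is 1:1, so n(PCl5) = 0.4267 mol.
Mass of PCl5 = 0.4267 × 208.22 = 88.85 g.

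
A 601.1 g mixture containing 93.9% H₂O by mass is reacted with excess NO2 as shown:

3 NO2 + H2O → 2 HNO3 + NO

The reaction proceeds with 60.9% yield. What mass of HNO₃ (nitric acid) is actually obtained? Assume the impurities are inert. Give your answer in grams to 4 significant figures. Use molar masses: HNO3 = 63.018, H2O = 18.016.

2405 g

Pure H2O available = 601.1 g × 0.939 = 564.43 g.
n(H2O) = 564.43 g / 18.016 g/mol = 31.330 mol.
From the equation the H2O:HNO3 mole ratio is 1:2, so n(HNO3) = 31.330 × 2/1 = 62.659 mol.
Mass of HNO3 = 62.659 mol × 63.018 g/mol = 3948.6 g.
Actual mass collected = 3948.6 g × 0.609 = 2404.7 g.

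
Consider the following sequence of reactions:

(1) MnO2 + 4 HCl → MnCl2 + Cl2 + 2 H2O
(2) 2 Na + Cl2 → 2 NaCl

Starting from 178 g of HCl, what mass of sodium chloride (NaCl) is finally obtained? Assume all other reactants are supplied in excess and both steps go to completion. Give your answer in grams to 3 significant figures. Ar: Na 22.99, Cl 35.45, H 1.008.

M(HCl) = 1.008 + 35.45 = 36.458 g/mol.
M(NaCl) = 22.99 + 35.45 = 58.44 g/mol.
n(HCl) = 178.0 / 36.458 = 4.882 mol.
Step 1 gives a 4:1 ratio of HCl to Cl2, so n(Cl2) = 1.221 mol.
In step 2 the Cl2:NaCl ratio is 1:2, so n(NaCl) = 2.441 mol.
Mass of NaCl = 2.441 × 58.44 = 142.7 g.

143 g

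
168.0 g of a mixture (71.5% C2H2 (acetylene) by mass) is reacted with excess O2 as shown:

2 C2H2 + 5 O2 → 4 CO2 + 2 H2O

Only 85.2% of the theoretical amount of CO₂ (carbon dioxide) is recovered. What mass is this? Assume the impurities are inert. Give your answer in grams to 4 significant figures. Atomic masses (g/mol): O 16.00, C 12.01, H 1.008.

346.0 g

Pure C2H2 available = 168.0 g × 0.715 = 120.12 g.
M(C2H2) = 2(12.01) + 2(1.008) = 26.036 g/mol.
M(CO2) = 12.01 + 2(16.00) = 44.01 g/mol.
n(C2H2) = 120.12 g / 26.036 g/mol = 4.6136 mol.
From the equation the C2H2:CO2 mole ratio is 2:4, so n(CO2) = 4.6136 × 4/2 = 9.2272 mol.
Mass of CO2 = 9.2272 mol × 44.01 g/mol = 406.09 g.
Actual mass collected = 406.09 g × 0.852 = 345.99 g.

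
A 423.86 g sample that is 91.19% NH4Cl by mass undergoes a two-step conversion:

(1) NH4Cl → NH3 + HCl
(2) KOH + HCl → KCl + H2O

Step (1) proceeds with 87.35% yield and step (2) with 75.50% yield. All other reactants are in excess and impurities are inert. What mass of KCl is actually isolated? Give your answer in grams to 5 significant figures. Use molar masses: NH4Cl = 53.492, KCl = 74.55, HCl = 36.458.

355.25 g

Pure NH4Cl = 423.86 × 0.9119 = 386.518 g.
n(NH4Cl) = 386.518 / 53.492 = 7.22571 mol.
Step 1 (NH4Cl:HCl = 1:1): theoretical n(HCl) = 7.22571 mol; at 87.35% yield, n(HCl) = 6.31166 mol.
Step 2 (HCl:KCl = 1:1): theoretical n(KCl) = 6.31166 mol, so theoretical mass = 6.31166 × 74.55 = 470.534 g.
At 75.50% yield, actual mass of KCl = 470.534 × 0.7550 = 355.253 g.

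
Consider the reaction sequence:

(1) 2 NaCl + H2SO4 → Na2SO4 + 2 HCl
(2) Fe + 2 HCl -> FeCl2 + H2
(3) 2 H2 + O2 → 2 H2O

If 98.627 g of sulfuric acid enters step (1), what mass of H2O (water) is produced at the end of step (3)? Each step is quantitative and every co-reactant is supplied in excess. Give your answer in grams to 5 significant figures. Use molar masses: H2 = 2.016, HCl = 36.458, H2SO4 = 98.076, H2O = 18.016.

18.117 g

n(H2SO4) = 98.627 / 98.076 = 1.00562 mol.
Reaction (1): H2SO4→HCl ratio 1:2 ⇒ n(HCl) = 2.01124 mol.
Reaction (2): HCl→H2 ratio 2:1 ⇒ n(H2) = 1.00562 mol.
Reaction (3): H2→H2O ratio 2:2 ⇒ n(H2O) = 1.00562 mol.
Mass of H2O = 1.00562 × 18.016 = 18.1172 g.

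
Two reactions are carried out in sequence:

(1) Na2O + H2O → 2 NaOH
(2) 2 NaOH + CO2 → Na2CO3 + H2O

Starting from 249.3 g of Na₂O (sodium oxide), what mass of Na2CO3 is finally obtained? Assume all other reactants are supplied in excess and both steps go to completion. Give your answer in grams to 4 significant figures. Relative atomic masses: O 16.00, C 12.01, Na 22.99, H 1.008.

M(Na2O) = 2(22.99) + 16.00 = 61.98 g/mol.
M(Na2CO3) = 2(22.99) + 12.01 + 3(16.00) = 105.99 g/mol.
n(Na2O) = 249.30 / 61.98 = 4.0223 mol.
Step 1 gives a 1:2 ratio of Na2O to NaOH, so n(NaOH) = 8.0445 mol.
In step 2 the NaOH:Na2CO3 ratio is 2:1, so n(Na2CO3) = 4.0223 mol.
Mass of Na2CO3 = 4.0223 × 105.99 = 426.32 g.

426.3 g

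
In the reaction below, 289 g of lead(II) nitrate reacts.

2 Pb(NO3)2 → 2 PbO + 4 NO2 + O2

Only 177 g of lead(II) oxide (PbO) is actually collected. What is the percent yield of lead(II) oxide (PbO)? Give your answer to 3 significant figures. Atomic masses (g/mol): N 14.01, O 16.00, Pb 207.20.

M(Pb(NO3)2) = 207.20 + 2(14.01) + 6(16.00) = 331.22 g/mol.
M(PbO) = 207.20 + 16.00 = 223.20 g/mol.
n(Pb(NO3)2) = 289.0 g / 331.22 g/mol = 0.8725 mol.
From the equation the Pb(NO3)2:PbO mole ratio is 2:2, so n(PbO) = 0.8725 × 2/2 = 0.8725 mol.
Mass of PbO = 0.8725 mol × 223.20 g/mol = 194.7 g.
This is the theoretical yield. Percent yield = 177 g / 194.7 g × 100% = 90.89%.

90.9 %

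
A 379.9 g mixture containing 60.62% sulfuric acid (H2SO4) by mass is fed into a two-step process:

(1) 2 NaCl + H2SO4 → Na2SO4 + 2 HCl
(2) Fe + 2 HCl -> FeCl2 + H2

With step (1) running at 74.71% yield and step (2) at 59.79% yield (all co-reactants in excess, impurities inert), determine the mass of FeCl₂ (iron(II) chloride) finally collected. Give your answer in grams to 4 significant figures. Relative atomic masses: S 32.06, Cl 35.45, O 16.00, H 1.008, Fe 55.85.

Pure H2SO4 = 379.9 × 0.6062 = 230.30 g.
M(H2SO4) = 2(1.008) + 32.06 + 4(16.00) = 98.076 g/mol.
M(FeCl2) = 55.85 + 2(35.45) = 126.75 g/mol.
n(H2SO4) = 230.30 / 98.076 = 2.3481 mol.
Step 1 (H2SO4:HCl = 1:2): theoretical n(HCl) = 4.6963 mol; at 74.71% yield, n(HCl) = 3.5086 mol.
Step 2 (HCl:FeCl2 = 2:1): theoretical n(FeCl2) = 1.7543 mol, so theoretical mass = 1.7543 × 126.75 = 222.36 g.
At 59.79% yield, actual mass of FeCl2 = 222.36 × 0.5979 = 132.95 g.

132.9 g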